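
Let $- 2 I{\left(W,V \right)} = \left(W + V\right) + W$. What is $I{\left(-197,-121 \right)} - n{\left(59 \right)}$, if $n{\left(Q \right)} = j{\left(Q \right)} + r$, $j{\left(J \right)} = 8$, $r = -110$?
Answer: $\frac{719}{2} \approx 359.5$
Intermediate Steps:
$I{\left(W,V \right)} = - W - \frac{V}{2}$ ($I{\left(W,V \right)} = - \frac{\left(W + V\right) + W}{2} = - \frac{\left(V + W\right) + W}{2} = - \frac{V + 2 W}{2} = - W - \frac{V}{2}$)
$n{\left(Q \right)} = -102$ ($n{\left(Q \right)} = 8 - 110 = -102$)
$I{\left(-197,-121 \right)} - n{\left(59 \right)} = \left(\left(-1\right) \left(-197\right) - - \frac{121}{2}\right) - -102 = \left(197 + \frac{121}{2}\right) + 102 = \frac{515}{2} + 102 = \frac{719}{2}$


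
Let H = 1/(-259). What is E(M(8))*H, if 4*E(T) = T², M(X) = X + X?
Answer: -64/259 ≈ -0.24710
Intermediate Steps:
M(X) = 2*X
E(T) = T²/4
H = -1/259 ≈ -0.0038610
E(M(8))*H = ((2*8)²/4)*(-1/259) = ((¼)*16²)*(-1/259) = ((¼)*256)*(-1/259) = 64*(-1/259) = -64/259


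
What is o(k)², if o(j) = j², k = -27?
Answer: 531441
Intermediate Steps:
o(k)² = ((-27)²)² = 729² = 531441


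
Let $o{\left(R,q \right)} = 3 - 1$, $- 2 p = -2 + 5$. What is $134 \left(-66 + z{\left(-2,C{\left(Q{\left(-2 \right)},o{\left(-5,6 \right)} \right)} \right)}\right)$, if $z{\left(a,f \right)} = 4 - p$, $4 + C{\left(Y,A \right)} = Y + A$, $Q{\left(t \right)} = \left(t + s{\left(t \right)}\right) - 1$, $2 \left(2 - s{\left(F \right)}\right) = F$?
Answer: $-8107$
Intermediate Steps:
$s{\left(F \right)} = 2 - \frac{F}{2}$
$p = - \frac{3}{2}$ ($p = - \frac{-2 + 5}{2} = \left(- \frac{1}{2}\right) 3 = - \frac{3}{2} \approx -1.5$)
$o{\left(R,q \right)} = 2$
$Q{\left(t \right)} = 1 + \frac{t}{2}$ ($Q{\left(t \right)} = \left(t - \left(-2 + \frac{t}{2}\right)\right) - 1 = \left(2 + \frac{t}{2}\right) - 1 = 1 + \frac{t}{2}$)
$C{\left(Y,A \right)} = -4 + A + Y$ ($C{\left(Y,A \right)} = -4 + \left(Y + A\right) = -4 + \left(A + Y\right) = -4 + A + Y$)
$z{\left(a,f \right)} = \frac{11}{2}$ ($z{\left(a,f \right)} = 4 - - \frac{3}{2} = 4 + \frac{3}{2} = \frac{11}{2}$)
$134 \left(-66 + z{\left(-2,C{\left(Q{\left(-2 \right)},o{\left(-5,6 \right)} \right)} \right)}\right) = 134 \left(-66 + \frac{11}{2}\right) = 134 \left(- \frac{121}{2}\right) = -8107$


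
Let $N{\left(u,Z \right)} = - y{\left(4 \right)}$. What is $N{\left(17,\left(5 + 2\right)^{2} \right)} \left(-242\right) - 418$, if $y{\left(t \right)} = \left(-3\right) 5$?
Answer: $-4048$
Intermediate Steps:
$y{\left(t \right)} = -15$
$N{\left(u,Z \right)} = 15$ ($N{\left(u,Z \right)} = \left(-1\right) \left(-15\right) = 15$)
$N{\left(17,\left(5 + 2\right)^{2} \right)} \left(-242\right) - 418 = 15 \left(-242\right) - 418 = -3630 - 418 = -4048$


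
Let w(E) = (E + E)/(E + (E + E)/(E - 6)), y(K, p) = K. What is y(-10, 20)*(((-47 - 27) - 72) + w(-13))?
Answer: 24440/17 ≈ 1437.6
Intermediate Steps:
w(E) = 2*E/(E + 2*E/(-6 + E)) (w(E) = (2*E)/(E + (2*E)/(-6 + E)) = (2*E)/(E + 2*E/(-6 + E)) = 2*E/(E + 2*E/(-6 + E)))
y(-10, 20)*(((-47 - 27) - 72) + w(-13)) = -10*(((-47 - 27) - 72) + 2*(-6 - 13)/(-4 - 13)) = -10*((-74 - 72) + 2*(-19)/(-17)) = -10*(-146 + 2*(-1/17)*(-19)) = -10*(-146 + 38/17) = -10*(-2444/17) = 24440/17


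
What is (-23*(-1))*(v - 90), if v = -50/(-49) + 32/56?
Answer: -99636/49 ≈ -2033.4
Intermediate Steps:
v = 78/49 (v = -50*(-1/49) + 32*(1/56) = 50/49 + 4/7 = 78/49 ≈ 1.5918)
(-23*(-1))*(v - 90) = (-23*(-1))*(78/49 - 90) = 23*(-4332/49) = -99636/49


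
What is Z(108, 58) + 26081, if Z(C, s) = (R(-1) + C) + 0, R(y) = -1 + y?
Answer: 26187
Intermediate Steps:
Z(C, s) = -2 + C (Z(C, s) = ((-1 - 1) + C) + 0 = (-2 + C) + 0 = -2 + C)
Z(108, 58) + 26081 = (-2 + 108) + 26081 = 106 + 26081 = 26187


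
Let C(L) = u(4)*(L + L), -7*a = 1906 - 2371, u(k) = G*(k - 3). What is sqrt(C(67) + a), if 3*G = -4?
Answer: I*sqrt(49497)/21 ≈ 10.594*I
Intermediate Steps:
G = -4/3 (G = (1/3)*(-4) = -4/3 ≈ -1.3333)
u(k) = 4 - 4*k/3 (u(k) = -4*(k - 3)/3 = -4*(-3 + k)/3 = 4 - 4*k/3)
a = 465/7 (a = -(1906 - 2371)/7 = -1/7*(-465) = 465/7 ≈ 66.429)
C(L) = -8*L/3 (C(L) = (4 - 4/3*4)*(L + L) = (4 - 16/3)*(2*L) = -8*L/3)
sqrt(C(67) + a) = sqrt(-8/3*67 + 465/7) = sqrt(-536/3 + 465/7) = sqrt(-2357/21) = I*sqrt(49497)/21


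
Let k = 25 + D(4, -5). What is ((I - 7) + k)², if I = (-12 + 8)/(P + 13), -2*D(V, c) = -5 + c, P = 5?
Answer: 42025/81 ≈ 518.83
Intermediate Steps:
D(V, c) = 5/2 - c/2 (D(V, c) = -(-5 + c)/2 = 5/2 - c/2)
I = -2/9 (I = (-12 + 8)/(5 + 13) = -4/18 = -4*1/18 = -2/9 ≈ -0.22222)
k = 30 (k = 25 + (5/2 - ½*(-5)) = 25 + (5/2 + 5/2) = 25 + 5 = 30)
((I - 7) + k)² = ((-2/9 - 7) + 30)² = (-65/9 + 30)² = (205/9)² = 42025/81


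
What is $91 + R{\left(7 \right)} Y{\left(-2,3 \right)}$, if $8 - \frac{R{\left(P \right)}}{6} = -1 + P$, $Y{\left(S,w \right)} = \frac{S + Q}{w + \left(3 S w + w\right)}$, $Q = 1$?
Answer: $92$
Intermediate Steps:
$Y{\left(S,w \right)} = \frac{1 + S}{2 w + 3 S w}$ ($Y{\left(S,w \right)} = \frac{S + 1}{w + \left(3 S w + w\right)} = \frac{1 + S}{w + \left(3 S w + w\right)} = \frac{1 + S}{w + \left(w + 3 S w\right)} = \frac{1 + S}{2 w + 3 S w}$)
$R{\left(P \right)} = 54 - 6 P$ ($R{\left(P \right)} = 48 - 6 \left(-1 + P\right) = 48 - \left(-6 + 6 P\right) = 54 - 6 P$)
$91 + R{\left(7 \right)} Y{\left(-2,3 \right)} = 91 + \left(54 - 42\right) \frac{1 - 2}{3 \left(2 + 3 \left(-2\right)\right)} = 91 + \left(54 - 42\right) \frac{1}{3} \frac{1}{2 - 6} \left(-1\right) = 91 + 12 \cdot \frac{1}{3} \frac{1}{-4} \left(-1\right) = 91 + 12 \cdot \frac{1}{3} \left(- \frac{1}{4}\right) \left(-1\right) = 91 + 12 \cdot \frac{1}{12} = 91 + 1 = 92$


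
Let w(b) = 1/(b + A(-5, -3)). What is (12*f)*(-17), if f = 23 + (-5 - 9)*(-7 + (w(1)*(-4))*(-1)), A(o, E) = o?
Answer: -27540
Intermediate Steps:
w(b) = 1/(-5 + b) (w(b) = 1/(b - 5) = 1/(-5 + b))
f = 135 (f = 23 + (-5 - 9)*(-7 + (-4/(-5 + 1))*(-1)) = 23 - 14*(-7 + (-4/(-4))*(-1)) = 23 - 14*(-7 - ¼*(-4)*(-1)) = 23 - 14*(-7 + 1*(-1)) = 23 - 14*(-7 - 1) = 23 - 14*(-8) = 23 + 112 = 135)
(12*f)*(-17) = (12*135)*(-17) = 1620*(-17) = -27540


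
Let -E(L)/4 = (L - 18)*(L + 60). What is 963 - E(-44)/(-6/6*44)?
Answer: 11585/11 ≈ 1053.2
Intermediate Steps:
E(L) = -4*(-18 + L)*(60 + L) (E(L) = -4*(L - 18)*(L + 60) = -4*(-18 + L)*(60 + L))
963 - E(-44)/(-6/6*44) = 963 - (4320 - 168*(-44) - 4*(-44)**2)/(-6/6*44) = 963 - (4320 + 7392 - 4*1936)/(-6*1/6*44) = 963 - (4320 + 7392 - 7744)/((-1*44)) = 963 - 3968/(-44) = 963 - 3968*(-1)/44 = 963 - 1*(-992/11) = 963 + 992/11 = 11585/11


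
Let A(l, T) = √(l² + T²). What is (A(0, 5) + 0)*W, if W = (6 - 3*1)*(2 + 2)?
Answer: 60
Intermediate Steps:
A(l, T) = √(T² + l²)
W = 12 (W = (6 - 3)*4 = 3*4 = 12)
(A(0, 5) + 0)*W = (√(5² + 0²) + 0)*12 = (√(25 + 0) + 0)*12 = (√25 + 0)*12 = (5 + 0)*12 = 5*12 = 60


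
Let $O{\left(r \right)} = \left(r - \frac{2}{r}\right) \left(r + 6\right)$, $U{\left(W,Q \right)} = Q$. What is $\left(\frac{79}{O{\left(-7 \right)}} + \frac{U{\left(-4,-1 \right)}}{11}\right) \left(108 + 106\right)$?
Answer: $\frac{1291704}{517} \approx 2498.5$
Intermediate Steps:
$O{\left(r \right)} = \left(6 + r\right) \left(r - \frac{2}{r}\right)$ ($O{\left(r \right)} = \left(r - \frac{2}{r}\right) \left(6 + r\right) = \left(6 + r\right) \left(r - \frac{2}{r}\right)$)
$\left(\frac{79}{O{\left(-7 \right)}} + \frac{U{\left(-4,-1 \right)}}{11}\right) \left(108 + 106\right) = \left(\frac{79}{-2 + \left(-7\right)^{2} - \frac{12}{-7} + 6 \left(-7\right)} - \frac{1}{11}\right) \left(108 + 106\right) = \left(\frac{79}{-2 + 49 - - \frac{12}{7} - 42} - \frac{1}{11}\right) 214 = \left(\frac{79}{-2 + 49 + \frac{12}{7} - 42} - \frac{1}{11}\right) 214 = \left(\frac{79}{\frac{47}{7}} - \frac{1}{11}\right) 214 = \left(79 \cdot \frac{7}{47} - \frac{1}{11}\right) 214 = \left(\frac{553}{47} - \frac{1}{11}\right) 214 = \frac{6036}{517} \cdot 214 = \frac{1291704}{517}$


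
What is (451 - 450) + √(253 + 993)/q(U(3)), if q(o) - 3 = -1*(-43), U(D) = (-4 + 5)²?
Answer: 1 + √1246/46 ≈ 1.7674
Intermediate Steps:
U(D) = 1 (U(D) = 1² = 1)
q(o) = 46 (q(o) = 3 - 1*(-43) = 3 + 43 = 46)
(451 - 450) + √(253 + 993)/q(U(3)) = (451 - 450) + √(253 + 993)/46 = 1 + √1246*(1/46) = 1 + √1246/46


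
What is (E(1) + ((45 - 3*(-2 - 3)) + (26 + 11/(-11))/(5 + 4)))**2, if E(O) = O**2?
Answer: 329476/81 ≈ 4067.6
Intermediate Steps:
(E(1) + ((45 - 3*(-2 - 3)) + (26 + 11/(-11))/(5 + 4)))**2 = (1**2 + ((45 - 3*(-2 - 3)) + (26 + 11/(-11))/(5 + 4)))**2 = (1 + ((45 - 3*(-5)) + (26 + 11*(-1/11))/9))**2 = (1 + ((45 + 15) + (26 - 1)*(1/9)))**2 = (1 + (60 + 25*(1/9)))**2 = (1 + (60 + 25/9))**2 = (1 + 565/9)**2 = (574/9)**2 = 329476/81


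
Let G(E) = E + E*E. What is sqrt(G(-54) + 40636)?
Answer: sqrt(43498) ≈ 208.56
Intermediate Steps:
G(E) = E + E**2
sqrt(G(-54) + 40636) = sqrt(-54*(1 - 54) + 40636) = sqrt(-54*(-53) + 40636) = sqrt(2862 + 40636) = sqrt(43498)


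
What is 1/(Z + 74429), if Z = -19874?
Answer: 1/54555 ≈ 1.8330e-5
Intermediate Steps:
1/(Z + 74429) = 1/(-19874 + 74429) = 1/54555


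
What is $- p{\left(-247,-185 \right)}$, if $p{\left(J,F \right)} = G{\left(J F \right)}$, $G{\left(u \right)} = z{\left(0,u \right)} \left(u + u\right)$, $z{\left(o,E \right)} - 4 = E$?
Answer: $-4176431610$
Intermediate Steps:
$z{\left(o,E \right)} = 4 + E$
$G{\left(u \right)} = 2 u \left(4 + u\right)$ ($G{\left(u \right)} = \left(4 + u\right) \left(u + u\right) = \left(4 + u\right) 2 u = 2 u \left(4 + u\right)$)
$p{\left(J,F \right)} = 2 F J \left(4 + F J\right)$ ($p{\left(J,F \right)} = 2 J F \left(4 + J F\right) = 2 F J \left(4 + F J\right)$)
$- p{\left(-247,-185 \right)} = - 2 \left(-185\right) \left(-247\right) \left(4 - -45695\right) = - 2 \left(-185\right) \left(-247\right) \left(4 + 45695\right) = - 2 \left(-185\right) \left(-247\right) 45699 = \left(-1\right) 4176431610 = -4176431610$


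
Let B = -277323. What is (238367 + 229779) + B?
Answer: 190823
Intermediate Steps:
(238367 + 229779) + B = (238367 + 229779) - 277323 = 468146 - 277323 = 190823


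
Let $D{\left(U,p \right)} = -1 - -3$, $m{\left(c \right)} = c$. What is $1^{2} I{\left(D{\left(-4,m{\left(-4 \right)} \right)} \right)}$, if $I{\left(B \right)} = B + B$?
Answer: $4$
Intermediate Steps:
$D{\left(U,p \right)} = 2$ ($D{\left(U,p \right)} = -1 + 3 = 2$)
$I{\left(B \right)} = 2 B$
$1^{2} I{\left(D{\left(-4,m{\left(-4 \right)} \right)} \right)} = 1^{2} \cdot 2 \cdot 2 = 1 \cdot 4 = 4$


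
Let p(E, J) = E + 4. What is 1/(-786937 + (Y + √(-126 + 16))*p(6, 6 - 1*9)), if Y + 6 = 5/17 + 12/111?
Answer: -311366688707/245043401867378889 - 3956410*I*√110/245043401867378889 ≈ -1.2707e-6 - 1.6934e-10*I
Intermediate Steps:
Y = -3521/629 (Y = -6 + (5/17 + 12/111) = -6 + (5*(1/17) + 12*(1/111)) = -6 + (5/17 + 4/37) = -6 + 253/629 = -3521/629 ≈ -5.5978)
p(E, J) = 4 + E
1/(-786937 + (Y + √(-126 + 16))*p(6, 6 - 1*9)) = 1/(-786937 + (-3521/629 + √(-126 + 16))*(4 + 6)) = 1/(-786937 + (-3521/629 + √(-110))*10) = 1/(-786937 + (-3521/629 + I*√110)*10) = 1/(-786937 + (-35210/629 + 10*I*√110)) = 1/(-495018583/629 + 10*I*√110)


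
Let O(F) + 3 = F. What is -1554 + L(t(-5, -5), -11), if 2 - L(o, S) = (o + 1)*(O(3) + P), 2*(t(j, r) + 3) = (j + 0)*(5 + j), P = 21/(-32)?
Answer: -24853/16 ≈ -1553.3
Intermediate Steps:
P = -21/32 (P = 21*(-1/32) = -21/32 ≈ -0.65625)
O(F) = -3 + F
t(j, r) = -3 + j*(5 + j)/2 (t(j, r) = -3 + ((j + 0)*(5 + j))/2 = -3 + (j*(5 + j))/2 = -3 + j*(5 + j)/2)
L(o, S) = 85/32 + 21*o/32 (L(o, S) = 2 - (o + 1)*((-3 + 3) - 21/32) = 2 - (1 + o)*(0 - 21/32) = 2 - (1 + o)*(-21)/32 = 2 - (-21/32 - 21*o/32) = 2 + (21/32 + 21*o/32) = 85/32 + 21*o/32)
-1554 + L(t(-5, -5), -11) = -1554 + (85/32 + 21*(-3 + (½)*(-5)² + (5/2)*(-5))/32) = -1554 + (85/32 + 21*(-3 + (½)*25 - 25/2)/32) = -1554 + (85/32 + 21*(-3 + 25/2 - 25/2)/32) = -1554 + (85/32 + (21/32)*(-3)) = -1554 + (85/32 - 63/32) = -1554 + 11/16 = -24853/16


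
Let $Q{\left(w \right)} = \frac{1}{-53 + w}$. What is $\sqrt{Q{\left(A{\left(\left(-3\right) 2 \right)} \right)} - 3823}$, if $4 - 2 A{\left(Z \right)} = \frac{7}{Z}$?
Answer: $\frac{19 i \sqrt{32035}}{55} \approx 61.831 i$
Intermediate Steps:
$A{\left(Z \right)} = 2 - \frac{7}{2 Z}$ ($A{\left(Z \right)} = 2 - \frac{7 \frac{1}{Z}}{2} = 2 - \frac{7}{2 Z}$)
$\sqrt{Q{\left(A{\left(\left(-3\right) 2 \right)} \right)} - 3823} = \sqrt{\frac{1}{-53 + \left(2 - \frac{7}{2 \left(\left(-3\right) 2\right)}\right)} - 3823} = \sqrt{\frac{1}{-53 + \left(2 - \frac{7}{2 \left(-6\right)}\right)} - 3823} = \sqrt{\frac{1}{-53 + \left(2 - - \frac{7}{12}\right)} - 3823} = \sqrt{\frac{1}{-53 + \left(2 + \frac{7}{12}\right)} - 3823} = \sqrt{\frac{1}{-53 + \frac{31}{12}} - 3823} = \sqrt{\frac{1}{- \frac{605}{12}} - 3823} = \sqrt{- \frac{12}{605} - 3823} = \sqrt{- \frac{2312927}{605}} = \frac{19 i \sqrt{32035}}{55}$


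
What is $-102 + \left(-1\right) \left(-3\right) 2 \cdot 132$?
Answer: $690$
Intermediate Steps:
$-102 + \left(-1\right) \left(-3\right) 2 \cdot 132 = -102 + 3 \cdot 2 \cdot 132 = -102 + 6 \cdot 132 = -102 + 792 = 690$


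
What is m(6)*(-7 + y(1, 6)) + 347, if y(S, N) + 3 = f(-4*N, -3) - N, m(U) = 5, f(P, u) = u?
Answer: 252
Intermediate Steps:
y(S, N) = -6 - N (y(S, N) = -3 + (-3 - N) = -6 - N)
m(6)*(-7 + y(1, 6)) + 347 = 5*(-7 + (-6 - 1*6)) + 347 = 5*(-7 + (-6 - 6)) + 347 = 5*(-7 - 12) + 347 = 5*(-19) + 347 = -95 + 347 = 252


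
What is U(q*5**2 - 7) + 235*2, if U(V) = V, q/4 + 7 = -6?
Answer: -837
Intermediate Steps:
q = -52 (q = -28 + 4*(-6) = -28 - 24 = -52)
U(q*5**2 - 7) + 235*2 = (-52*5**2 - 7) + 235*2 = (-52*25 - 7) + 470 = (-1300 - 7) + 470 = -1307 + 470 = -837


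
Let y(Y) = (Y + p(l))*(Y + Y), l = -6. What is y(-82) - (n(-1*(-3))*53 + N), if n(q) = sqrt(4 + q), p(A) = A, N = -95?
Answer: 14527 - 53*sqrt(7) ≈ 14387.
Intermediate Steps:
y(Y) = 2*Y*(-6 + Y) (y(Y) = (Y - 6)*(Y + Y) = (-6 + Y)*(2*Y) = 2*Y*(-6 + Y))
y(-82) - (n(-1*(-3))*53 + N) = 2*(-82)*(-6 - 82) - (sqrt(4 - 1*(-3))*53 - 95) = 2*(-82)*(-88) - (sqrt(4 + 3)*53 - 95) = 14432 - (sqrt(7)*53 - 95) = 14432 - (53*sqrt(7) - 95) = 14432 - (-95 + 53*sqrt(7)) = 14432 + (95 - 53*sqrt(7)) = 14527 - 53*sqrt(7)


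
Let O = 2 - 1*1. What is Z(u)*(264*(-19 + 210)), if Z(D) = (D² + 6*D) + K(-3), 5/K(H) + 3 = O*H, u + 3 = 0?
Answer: -495836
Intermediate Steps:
O = 1 (O = 2 - 1 = 1)
u = -3 (u = -3 + 0 = -3)
K(H) = 5/(-3 + H) (K(H) = 5/(-3 + 1*H) = 5/(-3 + H))
Z(D) = -⅚ + D² + 6*D (Z(D) = (D² + 6*D) + 5/(-3 - 3) = (D² + 6*D) + 5/(-6) = (D² + 6*D) + 5*(-⅙) = (D² + 6*D) - ⅚ = -⅚ + D² + 6*D)
Z(u)*(264*(-19 + 210)) = (-⅚ + (-3)² + 6*(-3))*(264*(-19 + 210)) = (-⅚ + 9 - 18)*(264*191) = -59/6*50424 = -495836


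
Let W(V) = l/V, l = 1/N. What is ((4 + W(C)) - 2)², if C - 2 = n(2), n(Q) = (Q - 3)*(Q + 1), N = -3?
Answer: 49/9 ≈ 5.4444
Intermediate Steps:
n(Q) = (1 + Q)*(-3 + Q) (n(Q) = (-3 + Q)*(1 + Q) = (1 + Q)*(-3 + Q))
l = -⅓ (l = 1/(-3) = -⅓ ≈ -0.33333)
C = -1 (C = 2 + (-3 + 2² - 2*2) = 2 + (-3 + 4 - 4) = 2 - 3 = -1)
W(V) = -1/(3*V)
((4 + W(C)) - 2)² = ((4 - ⅓/(-1)) - 2)² = ((4 - ⅓*(-1)) - 2)² = ((4 + ⅓) - 2)² = (13/3 - 2)² = (7/3)² = 49/9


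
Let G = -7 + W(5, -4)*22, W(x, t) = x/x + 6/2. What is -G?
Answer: -81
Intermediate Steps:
W(x, t) = 4 (W(x, t) = 1 + 6*(½) = 1 + 3 = 4)
G = 81 (G = -7 + 4*22 = -7 + 88 = 81)
-G = -1*81 = -81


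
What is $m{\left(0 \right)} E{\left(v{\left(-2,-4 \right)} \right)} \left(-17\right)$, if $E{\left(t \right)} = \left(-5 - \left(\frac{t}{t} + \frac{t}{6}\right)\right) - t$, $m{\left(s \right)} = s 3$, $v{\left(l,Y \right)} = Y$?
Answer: $0$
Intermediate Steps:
$m{\left(s \right)} = 3 s$
$E{\left(t \right)} = -6 - \frac{7 t}{6}$ ($E{\left(t \right)} = \left(-5 - \left(1 + t \frac{1}{6}\right)\right) - t = \left(-5 - \left(1 + \frac{t}{6}\right)\right) - t = \left(-6 - \frac{t}{6}\right) - t = -6 - \frac{7 t}{6}$)
$m{\left(0 \right)} E{\left(v{\left(-2,-4 \right)} \right)} \left(-17\right) = 3 \cdot 0 \left(-6 - - \frac{14}{3}\right) \left(-17\right) = 0 \left(-6 + \frac{14}{3}\right) \left(-17\right) = 0 \left(- \frac{4}{3}\right) \left(-17\right) = 0 \left(-17\right) = 0$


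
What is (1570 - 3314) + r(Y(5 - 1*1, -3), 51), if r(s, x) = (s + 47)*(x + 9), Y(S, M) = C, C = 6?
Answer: 1436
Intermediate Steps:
Y(S, M) = 6
r(s, x) = (9 + x)*(47 + s) (r(s, x) = (47 + s)*(9 + x) = (9 + x)*(47 + s))
(1570 - 3314) + r(Y(5 - 1*1, -3), 51) = (1570 - 3314) + (423 + 9*6 + 47*51 + 6*51) = -1744 + (423 + 54 + 2397 + 306) = -1744 + 3180 = 1436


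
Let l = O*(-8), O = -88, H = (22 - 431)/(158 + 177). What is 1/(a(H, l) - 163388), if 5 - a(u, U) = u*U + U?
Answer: -335/54681209 ≈ -6.1264e-6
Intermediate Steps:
H = -409/335 ≈ -1.2209
l = 704 (l = -88*(-8) = 704)
a(u, U) = 5 - U - U*u (a(u, U) = 5 - (u*U + U) = 5 - (U*u + U) = 5 - (U + U*u) = 5 + (-U - U*u) = 5 - U - U*u)
1/(a(H, l) - 163388) = 1/((5 - 1*704 - 1*704*(-409/335)) - 163388) = 1/((5 - 704 + 287936/335) - 163388) = 1/(53771/335 - 163388) = 1/(-54681209/335) = -335/54681209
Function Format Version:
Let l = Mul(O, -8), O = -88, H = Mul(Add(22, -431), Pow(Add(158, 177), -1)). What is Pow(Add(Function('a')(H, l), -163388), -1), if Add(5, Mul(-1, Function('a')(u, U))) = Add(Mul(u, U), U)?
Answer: Rational(-335, 54681209) ≈ -6.1264e-6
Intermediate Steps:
H = Rational(-409, 335) (H = Mul(-409, Pow(335, -1)) = Mul(-409, Rational(1, 335)) = Rational(-409, 335) ≈ -1.2209)
l = 704 (l = Mul(-88, -8) = 704)
Function('a')(u, U) = Add(5, Mul(-1, U), Mul(-1, U, u)) (Function('a')(u, U) = Add(5, Mul(-1, Add(Mul(u, U), U))) = Add(5, Mul(-1, Add(Mul(U, u), U))) = Add(5, Mul(-1, Add(U, Mul(U, u)))) = Add(5, Add(Mul(-1, U), Mul(-1, U, u))) = Add(5, Mul(-1, U), Mul(-1, U, u)))
Pow(Add(Function('a')(H, l), -163388), -1) = Pow(Add(Add(5, Mul(-1, 704), Mul(-1, 704, Rational(-409, 335))), -163388), -1) = Pow(Add(Add(5, -704, Rational(287936, 335)), -163388), -1) = Pow(Add(Rational(53771, 335), -163388), -1) = Pow(Rational(-54681209, 335), -1) = Rational(-335, 54681209)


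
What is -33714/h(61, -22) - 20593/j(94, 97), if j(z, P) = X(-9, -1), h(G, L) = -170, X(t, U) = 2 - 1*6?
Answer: 1817833/340 ≈ 5346.6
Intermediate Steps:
X(t, U) = -4 (X(t, U) = 2 - 6 = -4)
j(z, P) = -4
-33714/h(61, -22) - 20593/j(94, 97) = -33714/(-170) - 20593/(-4) = -33714*(-1/170) - 20593*(-1/4) = 16857/85 + 20593/4 = 1817833/340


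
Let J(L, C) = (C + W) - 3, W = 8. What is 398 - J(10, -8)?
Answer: 401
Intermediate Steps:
J(L, C) = 5 + C (J(L, C) = (C + 8) - 3 = (8 + C) - 3 = 5 + C)
398 - J(10, -8) = 398 - (5 - 8) = 398 - 1*(-3) = 398 + 3 = 401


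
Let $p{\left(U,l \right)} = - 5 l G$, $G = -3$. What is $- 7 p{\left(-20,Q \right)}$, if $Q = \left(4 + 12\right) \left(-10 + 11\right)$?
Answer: $-1680$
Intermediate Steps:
$Q = 16$ ($Q = 16 \cdot 1 = 16$)
$p{\left(U,l \right)} = 15 l$ ($p{\left(U,l \right)} = - 5 l \left(-3\right) = 15 l$)
$- 7 p{\left(-20,Q \right)} = - 7 \cdot 15 \cdot 16 = \left(-7\right) 240 = -1680$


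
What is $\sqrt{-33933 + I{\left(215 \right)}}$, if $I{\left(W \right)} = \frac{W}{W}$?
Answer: $2 i \sqrt{8483} \approx 184.21 i$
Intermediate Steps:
$I{\left(W \right)} = 1$
$\sqrt{-33933 + I{\left(215 \right)}} = \sqrt{-33933 + 1} = \sqrt{-33932} = 2 i \sqrt{8483}$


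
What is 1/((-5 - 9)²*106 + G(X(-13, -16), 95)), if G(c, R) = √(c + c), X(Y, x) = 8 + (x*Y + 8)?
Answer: 371/7707888 - √7/53955216 ≈ 4.8083e-5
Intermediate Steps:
X(Y, x) = 16 + Y*x (X(Y, x) = 8 + (Y*x + 8) = 8 + (8 + Y*x) = 16 + Y*x)
G(c, R) = √2*√c (G(c, R) = √(2*c) = √2*√c)
1/((-5 - 9)²*106 + G(X(-13, -16), 95)) = 1/((-5 - 9)²*106 + √2*√(16 - 13*(-16))) = 1/((-14)²*106 + √2*√(16 + 208)) = 1/(196*106 + √2*√224) = 1/(20776 + √2*(4*√14)) = 1/(20776 + 8*√7)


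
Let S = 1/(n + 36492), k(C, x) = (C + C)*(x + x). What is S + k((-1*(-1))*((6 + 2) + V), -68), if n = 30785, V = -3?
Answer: -91496719/67277 ≈ -1360.0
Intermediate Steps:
k(C, x) = 4*C*x (k(C, x) = (2*C)*(2*x) = 4*C*x)
S = 1/67277 (S = 1/(30785 + 36492) = 1/67277 ≈ 1.4864e-5)
S + k((-1*(-1))*((6 + 2) + V), -68) = 1/67277 + 4*((-1*(-1))*((6 + 2) - 3))*(-68) = 1/67277 + 4*(1*(8 - 3))*(-68) = 1/67277 + 4*(1*5)*(-68) = 1/67277 + 4*5*(-68) = 1/67277 - 1360 = -91496719/67277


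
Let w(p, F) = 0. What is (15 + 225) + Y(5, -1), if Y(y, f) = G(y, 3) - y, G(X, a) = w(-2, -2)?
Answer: 235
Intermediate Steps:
G(X, a) = 0
Y(y, f) = -y (Y(y, f) = 0 - y = -y)
(15 + 225) + Y(5, -1) = (15 + 225) - 1*5 = 240 - 5 = 235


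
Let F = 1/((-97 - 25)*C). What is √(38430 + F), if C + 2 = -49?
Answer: √1487751510342/6222 ≈ 196.04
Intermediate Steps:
C = -51 (C = -2 - 49 = -51)
F = 1/6222 (F = 1/((-97 - 25)*(-51)) = 1/(-122*(-51)) = 1/6222 ≈ 0.00016072)
√(38430 + F) = √(38430 + 1/6222) = √(239111461/6222) = √1487751510342/6222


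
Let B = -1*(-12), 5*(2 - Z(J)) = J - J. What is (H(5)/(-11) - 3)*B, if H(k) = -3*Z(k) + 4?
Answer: -372/11 ≈ -33.818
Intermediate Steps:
Z(J) = 2 (Z(J) = 2 - (J - J)/5 = 2 - ⅕*0 = 2 + 0 = 2)
B = 12
H(k) = -2 (H(k) = -3*2 + 4 = -6 + 4 = -2)
(H(5)/(-11) - 3)*B = (-2/(-11) - 3)*12 = (-2*(-1/11) - 3)*12 = (2/11 - 3)*12 = -31/11*12 = -372/11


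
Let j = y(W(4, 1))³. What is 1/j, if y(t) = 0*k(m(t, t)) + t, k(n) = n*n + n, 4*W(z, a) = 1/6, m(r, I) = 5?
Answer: 13824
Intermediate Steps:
W(z, a) = 1/24 (W(z, a) = (¼)/6 = (¼)*(⅙) = 1/24)
k(n) = n + n² (k(n) = n² + n = n + n²)
y(t) = t (y(t) = 0*(5*(1 + 5)) + t = 0*(5*6) + t = 0*30 + t = 0 + t = t)
j = 1/13824 (j = (1/24)³ = 1/13824 ≈ 7.2338e-5)
1/j = 1/(1/13824) = 13824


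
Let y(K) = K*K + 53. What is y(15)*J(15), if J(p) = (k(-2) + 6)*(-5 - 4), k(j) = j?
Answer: -10008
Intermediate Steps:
y(K) = 53 + K² (y(K) = K² + 53 = 53 + K²)
J(p) = -36 (J(p) = (-2 + 6)*(-5 - 4) = 4*(-9) = -36)
y(15)*J(15) = (53 + 15²)*(-36) = (53 + 225)*(-36) = 278*(-36) = -10008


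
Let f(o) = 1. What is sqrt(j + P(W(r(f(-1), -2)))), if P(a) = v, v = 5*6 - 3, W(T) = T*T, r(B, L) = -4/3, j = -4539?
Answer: 4*I*sqrt(282) ≈ 67.171*I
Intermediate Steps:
r(B, L) = -4/3 (r(B, L) = -4*1/3 = -4/3)
W(T) = T**2
v = 27 (v = 30 - 3 = 27)
P(a) = 27
sqrt(j + P(W(r(f(-1), -2)))) = sqrt(-4539 + 27) = sqrt(-4512) = 4*I*sqrt(282)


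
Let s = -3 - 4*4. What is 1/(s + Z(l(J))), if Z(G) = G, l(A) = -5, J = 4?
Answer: -1/24 ≈ -0.041667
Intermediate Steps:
s = -19 (s = -3 - 16 = -19)
1/(s + Z(l(J))) = 1/(-19 - 5) = 1/(-24) = -1/24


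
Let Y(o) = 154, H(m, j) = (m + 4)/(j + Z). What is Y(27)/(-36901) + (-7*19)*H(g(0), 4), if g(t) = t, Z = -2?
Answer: -9815820/36901 ≈ -266.00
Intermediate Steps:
H(m, j) = (4 + m)/(-2 + j) (H(m, j) = (m + 4)/(j - 2) = (4 + m)/(-2 + j))
Y(27)/(-36901) + (-7*19)*H(g(0), 4) = 154/(-36901) + (-7*19)*((4 + 0)/(-2 + 4)) = 154*(-1/36901) - 133*4/2 = -154/36901 - 133*4/2 = -154/36901 - 133*2 = -154/36901 - 266 = -9815820/36901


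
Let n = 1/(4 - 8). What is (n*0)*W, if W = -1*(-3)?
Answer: 0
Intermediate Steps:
n = -¼ (n = 1/(-4) = -¼ ≈ -0.25000)
W = 3
(n*0)*W = -¼*0*3 = 0*3 = 0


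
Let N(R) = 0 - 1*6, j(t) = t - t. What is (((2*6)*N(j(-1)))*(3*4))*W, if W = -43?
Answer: 37152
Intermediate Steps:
j(t) = 0
N(R) = -6 (N(R) = 0 - 6 = -6)
(((2*6)*N(j(-1)))*(3*4))*W = (((2*6)*(-6))*(3*4))*(-43) = ((12*(-6))*12)*(-43) = -72*12*(-43) = -864*(-43) = 37152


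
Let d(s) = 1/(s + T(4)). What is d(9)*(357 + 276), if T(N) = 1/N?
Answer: 2532/37 ≈ 68.432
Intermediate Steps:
T(N) = 1/N
d(s) = 1/(¼ + s) (d(s) = 1/(s + 1/4) = 1/(s + ¼) = 1/(¼ + s))
d(9)*(357 + 276) = (4/(1 + 4*9))*(357 + 276) = (4/(1 + 36))*633 = (4/37)*633 = 2532/37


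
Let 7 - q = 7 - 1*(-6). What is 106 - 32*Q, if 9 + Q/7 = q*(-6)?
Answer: -5942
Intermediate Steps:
q = -6 (q = 7 - (7 - 1*(-6)) = 7 - (7 + 6) = 7 - 1*13 = 7 - 13 = -6)
Q = 189 (Q = -63 + 7*(-6*(-6)) = -63 + 7*36 = -63 + 252 = 189)
106 - 32*Q = 106 - 32*189 = 106 - 6048 = -5942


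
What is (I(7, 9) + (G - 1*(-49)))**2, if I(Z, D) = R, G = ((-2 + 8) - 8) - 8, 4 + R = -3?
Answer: 1024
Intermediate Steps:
R = -7 (R = -4 - 3 = -7)
G = -10 (G = (6 - 8) - 8 = -2 - 8 = -10)
I(Z, D) = -7
(I(7, 9) + (G - 1*(-49)))**2 = (-7 + (-10 - 1*(-49)))**2 = (-7 + (-10 + 49))**2 = (-7 + 39)**2 = 32**2 = 1024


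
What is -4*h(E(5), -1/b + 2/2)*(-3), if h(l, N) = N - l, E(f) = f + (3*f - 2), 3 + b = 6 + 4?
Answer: -1440/7 ≈ -205.71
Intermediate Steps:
b = 7 (b = -3 + (6 + 4) = -3 + 10 = 7)
E(f) = -2 + 4*f (E(f) = f + (-2 + 3*f) = -2 + 4*f)
-4*h(E(5), -1/b + 2/2)*(-3) = -4*((-1/7 + 2/2) - (-2 + 4*5))*(-3) = -4*((-1*⅐ + 2*(½)) - (-2 + 20))*(-3) = -4*((-⅐ + 1) - 1*18)*(-3) = -4*(6/7 - 18)*(-3) = -4*(-120/7)*(-3) = (480/7)*(-3) = -1440/7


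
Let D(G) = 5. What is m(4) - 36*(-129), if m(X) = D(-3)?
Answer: 4649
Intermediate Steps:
m(X) = 5
m(4) - 36*(-129) = 5 - 36*(-129) = 5 + 4644 = 4649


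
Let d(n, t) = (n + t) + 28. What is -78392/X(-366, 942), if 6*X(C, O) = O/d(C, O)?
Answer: -47348768/157 ≈ -3.0158e+5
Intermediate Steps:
d(n, t) = 28 + n + t
X(C, O) = O/(6*(28 + C + O)) (X(C, O) = (O/(28 + C + O))/6 = O/(6*(28 + C + O)))
-78392/X(-366, 942) = -78392/((⅙)*942/(28 - 366 + 942)) = -78392/((⅙)*942/604) = -78392/((⅙)*942*(1/604)) = -78392/157/604 = -78392*604/157 = -47348768/157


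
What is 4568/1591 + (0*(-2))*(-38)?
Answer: 4568/1591 ≈ 2.8712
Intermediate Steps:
4568/1591 + (0*(-2))*(-38) = 4568*(1/1591) + 0*(-38) = 4568/1591 + 0 = 4568/1591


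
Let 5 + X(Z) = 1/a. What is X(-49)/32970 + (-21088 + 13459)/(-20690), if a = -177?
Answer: 4450214767/12074042610 ≈ 0.36858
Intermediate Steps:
X(Z) = -886/177 (X(Z) = -5 + 1/(-177) = -5 - 1/177 = -886/177)
X(-49)/32970 + (-21088 + 13459)/(-20690) = -886/177/32970 + (-21088 + 13459)/(-20690) = -886/177*1/32970 - 7629*(-1/20690) = -443/2917845 + 7629/20690 = 4450214767/12074042610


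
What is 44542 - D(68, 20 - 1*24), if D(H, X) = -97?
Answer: 44639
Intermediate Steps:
44542 - D(68, 20 - 1*24) = 44542 - 1*(-97) = 44542 + 97 = 44639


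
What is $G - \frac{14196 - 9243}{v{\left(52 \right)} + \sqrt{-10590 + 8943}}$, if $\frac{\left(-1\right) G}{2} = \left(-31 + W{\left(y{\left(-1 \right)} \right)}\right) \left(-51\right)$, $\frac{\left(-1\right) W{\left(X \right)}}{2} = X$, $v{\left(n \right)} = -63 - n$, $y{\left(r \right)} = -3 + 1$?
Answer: $- \frac{3106761}{1144} + \frac{1143 i \sqrt{183}}{1144} \approx -2715.7 + 13.516 i$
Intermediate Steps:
$y{\left(r \right)} = -2$
$W{\left(X \right)} = - 2 X$
$G = -2754$ ($G = - 2 \left(-31 - -4\right) \left(-51\right) = - 2 \left(-31 + 4\right) \left(-51\right) = - 2 \left(\left(-27\right) \left(-51\right)\right) = \left(-2\right) 1377 = -2754$)
$G - \frac{14196 - 9243}{v{\left(52 \right)} + \sqrt{-10590 + 8943}} = -2754 - \frac{14196 - 9243}{\left(-63 - 52\right) + \sqrt{-10590 + 8943}} = -2754 - \frac{4953}{\left(-63 - 52\right) + \sqrt{-1647}} = -2754 - \frac{4953}{-115 + 3 i \sqrt{183}}$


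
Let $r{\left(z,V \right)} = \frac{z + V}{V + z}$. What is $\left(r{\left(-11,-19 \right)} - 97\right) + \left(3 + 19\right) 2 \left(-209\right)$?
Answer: $-9292$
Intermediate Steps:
$r{\left(z,V \right)} = 1$ ($r{\left(z,V \right)} = \frac{V + z}{V + z} = 1$)
$\left(r{\left(-11,-19 \right)} - 97\right) + \left(3 + 19\right) 2 \left(-209\right) = \left(1 - 97\right) + \left(3 + 19\right) 2 \left(-209\right) = -96 + 22 \cdot 2 \left(-209\right) = -96 + 44 \left(-209\right) = -96 - 9196 = -9292$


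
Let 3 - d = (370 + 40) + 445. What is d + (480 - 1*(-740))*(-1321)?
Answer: -1612472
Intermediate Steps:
d = -852 (d = 3 - ((370 + 40) + 445) = 3 - (410 + 445) = 3 - 1*855 = 3 - 855 = -852)
d + (480 - 1*(-740))*(-1321) = -852 + (480 - 1*(-740))*(-1321) = -852 + (480 + 740)*(-1321) = -852 + 1220*(-1321) = -852 - 1611620 = -1612472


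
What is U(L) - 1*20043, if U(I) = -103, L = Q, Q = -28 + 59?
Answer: -20146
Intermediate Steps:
Q = 31
L = 31
U(L) - 1*20043 = -103 - 1*20043 = -103 - 20043 = -20146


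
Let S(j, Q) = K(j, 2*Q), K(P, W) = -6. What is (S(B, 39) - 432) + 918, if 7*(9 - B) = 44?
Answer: 480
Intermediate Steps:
B = 19/7 (B = 9 - 1/7*44 = 9 - 44/7 = 19/7 ≈ 2.7143)
S(j, Q) = -6
(S(B, 39) - 432) + 918 = (-6 - 432) + 918 = -438 + 918 = 480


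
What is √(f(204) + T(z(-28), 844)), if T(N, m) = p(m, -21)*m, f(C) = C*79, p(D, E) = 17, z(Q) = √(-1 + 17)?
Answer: 16*√119 ≈ 174.54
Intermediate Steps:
z(Q) = 4 (z(Q) = √16 = 4)
f(C) = 79*C
T(N, m) = 17*m
√(f(204) + T(z(-28), 844)) = √(79*204 + 17*844) = √(16116 + 14348) = √30464 = 16*√119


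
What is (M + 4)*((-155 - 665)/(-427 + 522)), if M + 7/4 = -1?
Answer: -205/19 ≈ -10.789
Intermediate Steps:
M = -11/4 (M = -7/4 - 1 = -11/4 ≈ -2.7500)
(M + 4)*((-155 - 665)/(-427 + 522)) = (-11/4 + 4)*((-155 - 665)/(-427 + 522)) = 5*(-820/95)/4 = 5*(-820*1/95)/4 = (5/4)*(-164/19) = -205/19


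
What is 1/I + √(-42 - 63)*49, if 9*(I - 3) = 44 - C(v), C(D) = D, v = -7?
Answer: 3/26 + 49*I*√105 ≈ 0.11538 + 502.1*I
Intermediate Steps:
I = 26/3 (I = 3 + (44 - 1*(-7))/9 = 3 + (44 + 7)/9 = 3 + (⅑)*51 = 3 + 17/3 = 26/3 ≈ 8.6667)
1/I + √(-42 - 63)*49 = 1/(26/3) + √(-42 - 63)*49 = 3/26 + √(-105)*49 = 3/26 + (I*√105)*49 = 3/26 + 49*I*√105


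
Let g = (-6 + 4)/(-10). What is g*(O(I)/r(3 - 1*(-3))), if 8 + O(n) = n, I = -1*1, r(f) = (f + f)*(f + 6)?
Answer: -1/80 ≈ -0.012500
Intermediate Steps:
r(f) = 2*f*(6 + f) (r(f) = (2*f)*(6 + f) = 2*f*(6 + f))
I = -1
O(n) = -8 + n
g = ⅕ (g = -⅒*(-2) = ⅕ ≈ 0.20000)
g*(O(I)/r(3 - 1*(-3))) = ((-8 - 1)/((2*(3 - 1*(-3))*(6 + (3 - 1*(-3))))))/5 = (-9*1/(2*(3 + 3)*(6 + (3 + 3))))/5 = (-9*1/(12*(6 + 6)))/5 = (-9/(2*6*12))/5 = (-9/144)/5 = (-9*1/144)/5 = (⅕)*(-1/16) = -1/80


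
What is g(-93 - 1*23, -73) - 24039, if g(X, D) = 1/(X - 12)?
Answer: -3076993/128 ≈ -24039.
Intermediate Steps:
g(X, D) = 1/(-12 + X)
g(-93 - 1*23, -73) - 24039 = 1/(-12 + (-93 - 1*23)) - 24039 = 1/(-12 + (-93 - 23)) - 24039 = 1/(-12 - 116) - 24039 = 1/(-128) - 24039 = -1/128 - 24039 = -3076993/128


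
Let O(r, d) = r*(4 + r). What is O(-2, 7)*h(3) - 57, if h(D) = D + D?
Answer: -81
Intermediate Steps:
h(D) = 2*D
O(-2, 7)*h(3) - 57 = (-2*(4 - 2))*(2*3) - 57 = -2*2*6 - 57 = -4*6 - 57 = -24 - 57 = -81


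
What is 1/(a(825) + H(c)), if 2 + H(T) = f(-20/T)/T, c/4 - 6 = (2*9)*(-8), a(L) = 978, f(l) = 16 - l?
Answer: 76176/74345573 ≈ 0.0010246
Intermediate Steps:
c = -552 (c = 24 + 4*((2*9)*(-8)) = 24 + 4*(18*(-8)) = 24 + 4*(-144) = 24 - 576 = -552)
H(T) = -2 + (16 + 20/T)/T (H(T) = -2 + (16 - (-20)/T)/T = -2 + (16 + 20/T)/T)
1/(a(825) + H(c)) = 1/(978 + (-2 + 16/(-552) + 20/(-552)**2)) = 1/(978 + (-2 + 16*(-1/552) + 20*(1/304704))) = 1/(978 + (-2 - 2/69 + 5/76176)) = 1/(978 - 154555/76176) = 1/(74345573/76176) = 76176/74345573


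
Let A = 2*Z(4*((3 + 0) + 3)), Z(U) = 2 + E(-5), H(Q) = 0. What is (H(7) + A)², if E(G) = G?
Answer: 36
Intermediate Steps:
Z(U) = -3 (Z(U) = 2 - 5 = -3)
A = -6 (A = 2*(-3) = -6)
(H(7) + A)² = (0 - 6)² = (-6)² = 36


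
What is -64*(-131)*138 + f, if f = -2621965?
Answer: -1464973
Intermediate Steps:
-64*(-131)*138 + f = -64*(-131)*138 - 2621965 = 8384*138 - 2621965 = 1156992 - 2621965 = -1464973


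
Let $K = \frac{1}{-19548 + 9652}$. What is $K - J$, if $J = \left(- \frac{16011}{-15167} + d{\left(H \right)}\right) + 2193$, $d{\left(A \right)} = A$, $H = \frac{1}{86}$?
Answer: $- \frac{14160473932273}{6453983176} \approx -2194.1$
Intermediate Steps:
$H = \frac{1}{86} \approx 0.011628$
$K = - \frac{1}{9896}$ ($K = \frac{1}{-9896} = - \frac{1}{9896} \approx -0.00010105$)
$J = \frac{2861857979}{1304362}$ ($J = \left(- \frac{16011}{-15167} + \frac{1}{86}\right) + 2193 = \left(\left(-16011\right) \left(- \frac{1}{15167}\right) + \frac{1}{86}\right) + 2193 = \left(\frac{16011}{15167} + \frac{1}{86}\right) + 2193 = \frac{1392113}{1304362} + 2193 = \frac{2861857979}{1304362} \approx 2194.1$)
$K - J = - \frac{1}{9896} - \frac{2861857979}{1304362} = - \frac{14160473932273}{6453983176}$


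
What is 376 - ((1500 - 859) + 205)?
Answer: -470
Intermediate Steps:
376 - ((1500 - 859) + 205) = 376 - (641 + 205) = 376 - 1*846 = 376 - 846 = -470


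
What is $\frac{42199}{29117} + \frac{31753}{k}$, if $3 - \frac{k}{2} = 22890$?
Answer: $\frac{1007064925}{1332801558} \approx 0.7556$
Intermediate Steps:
$k = -45774$ ($k = 6 - 45780 = -45774$)
$\frac{42199}{29117} + \frac{31753}{k} = \frac{42199}{29117} + \frac{31753}{-45774} = 42199 \cdot \frac{1}{29117} + 31753 \left(- \frac{1}{45774}\right) = \frac{42199}{29117} - \frac{31753}{45774} = \frac{1007064925}{1332801558}$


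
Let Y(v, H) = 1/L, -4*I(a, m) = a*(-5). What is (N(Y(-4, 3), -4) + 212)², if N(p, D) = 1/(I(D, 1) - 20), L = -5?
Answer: 28079401/625 ≈ 44927.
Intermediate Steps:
I(a, m) = 5*a/4 (I(a, m) = -a*(-5)/4 = -(-5)*a/4 = 5*a/4)
Y(v, H) = -⅕ (Y(v, H) = 1/(-5) = -⅕)
N(p, D) = 1/(-20 + 5*D/4) (N(p, D) = 1/(5*D/4 - 20) = 1/(-20 + 5*D/4))
(N(Y(-4, 3), -4) + 212)² = (4/(5*(-16 - 4)) + 212)² = ((⅘)/(-20) + 212)² = ((⅘)*(-1/20) + 212)² = (-1/25 + 212)² = (5299/25)² = 28079401/625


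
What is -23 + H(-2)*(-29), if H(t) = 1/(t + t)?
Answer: -63/4 ≈ -15.750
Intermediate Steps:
H(t) = 1/(2*t)
-23 + H(-2)*(-29) = -23 + ((½)/(-2))*(-29) = -23 + ((½)*(-½))*(-29) = -23 - ¼*(-29) = -23 + 29/4 = -63/4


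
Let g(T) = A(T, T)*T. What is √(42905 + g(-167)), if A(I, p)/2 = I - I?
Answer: √42905 ≈ 207.14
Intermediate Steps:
A(I, p) = 0 (A(I, p) = 2*(I - I) = 2*0 = 0)
g(T) = 0 (g(T) = 0*T = 0)
√(42905 + g(-167)) = √(42905 + 0) = √42905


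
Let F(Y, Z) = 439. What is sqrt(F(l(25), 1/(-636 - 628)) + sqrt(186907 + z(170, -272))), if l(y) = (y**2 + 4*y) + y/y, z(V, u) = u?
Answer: sqrt(439 + sqrt(186635)) ≈ 29.513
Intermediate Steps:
l(y) = 1 + y**2 + 4*y (l(y) = (y**2 + 4*y) + 1 = 1 + y**2 + 4*y)
sqrt(F(l(25), 1/(-636 - 628)) + sqrt(186907 + z(170, -272))) = sqrt(439 + sqrt(186907 - 272)) = sqrt(439 + sqrt(186635))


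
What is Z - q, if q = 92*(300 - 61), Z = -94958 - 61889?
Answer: -178835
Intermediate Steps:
Z = -156847
q = 21988 (q = 92*239 = 21988)
Z - q = -156847 - 1*21988 = -156847 - 21988 = -178835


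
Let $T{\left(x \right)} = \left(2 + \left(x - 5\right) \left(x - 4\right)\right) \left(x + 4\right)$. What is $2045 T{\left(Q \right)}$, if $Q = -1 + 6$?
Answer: $36810$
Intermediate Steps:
$Q = 5$
$T{\left(x \right)} = \left(2 + \left(-5 + x\right) \left(-4 + x\right)\right) \left(4 + x\right)$
$2045 T{\left(Q \right)} = 2045 \left(88 + 5^{3} - 70 - 5 \cdot 5^{2}\right) = 2045 \left(88 + 125 - 70 - 125\right) = 2045 \cdot 18 = 36810$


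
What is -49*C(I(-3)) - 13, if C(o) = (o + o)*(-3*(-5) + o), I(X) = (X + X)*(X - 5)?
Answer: -296365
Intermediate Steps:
I(X) = 2*X*(-5 + X) (I(X) = (2*X)*(-5 + X) = 2*X*(-5 + X))
C(o) = 2*o*(15 + o) (C(o) = (2*o)*(15 + o) = 2*o*(15 + o))
-49*C(I(-3)) - 13 = -98*2*(-3)*(-5 - 3)*(15 + 2*(-3)*(-5 - 3)) - 13 = -98*2*(-3)*(-8)*(15 + 2*(-3)*(-8)) - 13 = -98*48*(15 + 48) - 13 = -98*48*63 - 13 = -49*6048 - 13 = -296352 - 13 = -296365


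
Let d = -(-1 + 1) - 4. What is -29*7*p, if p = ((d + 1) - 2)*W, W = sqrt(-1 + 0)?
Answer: 1015*I ≈ 1015.0*I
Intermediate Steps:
d = -4 (d = -1*0 - 4 = 0 - 4 = -4)
W = I (W = sqrt(-1) = I ≈ 1.0*I)
p = -5*I (p = ((-4 + 1) - 2)*I = (-3 - 2)*I = -5*I ≈ -5.0*I)
-29*7*p = -29*7*(-5*I) = -203*(-5*I) = -(-1015)*I = 1015*I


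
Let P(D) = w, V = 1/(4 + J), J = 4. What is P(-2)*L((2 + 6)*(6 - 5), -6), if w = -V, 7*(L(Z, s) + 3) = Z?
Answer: 13/56 ≈ 0.23214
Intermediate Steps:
V = 1/8 (V = 1/(4 + 4) = 1/8 ≈ 0.12500)
L(Z, s) = -3 + Z/7
w = -1/8 (w = -1*1/8 = -1/8 ≈ -0.12500)
P(D) = -1/8
P(-2)*L((2 + 6)*(6 - 5), -6) = -(-3 + ((2 + 6)*(6 - 5))/7)/8 = -(-3 + (8*1)/7)/8 = -(-3 + (1/7)*8)/8 = -(-3 + 8/7)/8 = -1/8*(-13/7) = 13/56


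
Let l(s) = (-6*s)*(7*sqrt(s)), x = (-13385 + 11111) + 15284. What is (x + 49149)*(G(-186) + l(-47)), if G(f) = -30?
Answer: -1864770 + 122701866*I*sqrt(47) ≈ -1.8648e+6 + 8.412e+8*I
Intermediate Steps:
x = 13010 (x = -2274 + 15284 = 13010)
l(s) = -42*s**(3/2)
(x + 49149)*(G(-186) + l(-47)) = (13010 + 49149)*(-30 - (-1974)*I*sqrt(47)) = 62159*(-30 - (-1974)*I*sqrt(47)) = 62159*(-30 + 1974*I*sqrt(47)) = -1864770 + 122701866*I*sqrt(47)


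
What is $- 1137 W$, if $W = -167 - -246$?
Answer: $-89823$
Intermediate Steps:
$W = 79$ ($W = -167 + 246 = 79$)
$- 1137 W = \left(-1137\right) 79 = -89823$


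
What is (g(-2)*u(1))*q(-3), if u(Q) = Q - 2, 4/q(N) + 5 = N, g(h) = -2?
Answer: -1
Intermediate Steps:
q(N) = 4/(-5 + N)
u(Q) = -2 + Q
(g(-2)*u(1))*q(-3) = (-2*(-2 + 1))*(4/(-5 - 3)) = (-2*(-1))*(4/(-8)) = 2*(4*(-⅛)) = 2*(-½) = -1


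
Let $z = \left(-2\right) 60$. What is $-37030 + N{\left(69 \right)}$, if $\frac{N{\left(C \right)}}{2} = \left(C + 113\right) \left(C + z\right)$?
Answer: $-55594$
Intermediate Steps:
$z = -120$
$N{\left(C \right)} = 2 \left(-120 + C\right) \left(113 + C\right)$ ($N{\left(C \right)} = 2 \left(C + 113\right) \left(C - 120\right) = 2 \left(113 + C\right) \left(-120 + C\right) = 2 \left(-120 + C\right) \left(113 + C\right)$)
$-37030 + N{\left(69 \right)} = -37030 - \left(28086 - 9522\right) = -37030 - 18564 = -55594$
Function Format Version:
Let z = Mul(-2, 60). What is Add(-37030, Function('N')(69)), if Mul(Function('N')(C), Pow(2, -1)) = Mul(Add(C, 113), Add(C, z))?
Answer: -55594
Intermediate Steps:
z = -120
Function('N')(C) = Mul(2, Add(-120, C), Add(113, C)) (Function('N')(C) = Mul(2, Mul(Add(C, 113), Add(C, -120))) = Mul(2, Mul(Add(113, C), Add(-120, C))) = Mul(2, Mul(Add(-120, C), Add(113, C))) = Mul(2, Add(-120, C), Add(113, C)))
Add(-37030, Function('N')(69)) = Add(-37030, Add(-27120, Mul(-14, 69), Mul(2, Pow(69, 2)))) = Add(-37030, Add(-27120, -966, Mul(2, 4761))) = Add(-37030, Add(-27120, -966, 9522)) = Add(-37030, -18564) = -55594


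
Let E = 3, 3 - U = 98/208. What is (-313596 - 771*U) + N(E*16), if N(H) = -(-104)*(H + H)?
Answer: -31778421/104 ≈ -3.0556e+5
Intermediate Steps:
U = 263/104 (U = 3 - 98/208 = 3 - 1*49/104 = 3 - 49/104 = 263/104 ≈ 2.5288)
N(H) = 208*H (N(H) = -(-104)*2*H = -(-208)*H = 208*H)
(-313596 - 771*U) + N(E*16) = (-313596 - 771*263/104) + 208*(3*16) = (-313596 - 202773/104) + 208*48 = -32816757/104 + 9984 = -31778421/104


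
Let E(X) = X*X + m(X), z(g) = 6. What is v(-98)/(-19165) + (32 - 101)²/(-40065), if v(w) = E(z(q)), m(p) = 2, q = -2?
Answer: -6184469/51189715 ≈ -0.12081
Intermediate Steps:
E(X) = 2 + X² (E(X) = X*X + 2 = X² + 2 = 2 + X²)
v(w) = 38 (v(w) = 2 + 6² = 2 + 36 = 38)
v(-98)/(-19165) + (32 - 101)²/(-40065) = 38/(-19165) + (32 - 101)²/(-40065) = 38*(-1/19165) + (-69)²*(-1/40065) = -38/19165 + 4761*(-1/40065) = -38/19165 - 1587/13355 = -6184469/51189715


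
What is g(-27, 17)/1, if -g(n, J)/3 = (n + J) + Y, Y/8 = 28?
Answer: -642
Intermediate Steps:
Y = 224 (Y = 8*28 = 224)
g(n, J) = -672 - 3*J - 3*n (g(n, J) = -3*((n + J) + 224) = -3*((J + n) + 224) = -3*(224 + J + n) = -672 - 3*J - 3*n)
g(-27, 17)/1 = (-672 - 3*17 - 3*(-27))/1 = 1*(-672 - 51 + 81) = 1*(-642) = -642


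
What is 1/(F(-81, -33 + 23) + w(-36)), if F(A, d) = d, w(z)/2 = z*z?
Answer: 1/2582 ≈ 0.00038730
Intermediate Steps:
w(z) = 2*z² (w(z) = 2*(z*z) = 2*z²)
1/(F(-81, -33 + 23) + w(-36)) = 1/((-33 + 23) + 2*(-36)²) = 1/(-10 + 2*1296) = 1/(-10 + 2592) = 1/2582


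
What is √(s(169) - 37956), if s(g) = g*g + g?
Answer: I*√9226 ≈ 96.052*I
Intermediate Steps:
s(g) = g + g² (s(g) = g² + g = g + g²)
√(s(169) - 37956) = √(169*(1 + 169) - 37956) = √(169*170 - 37956) = √(28730 - 37956) = √(-9226) = I*√9226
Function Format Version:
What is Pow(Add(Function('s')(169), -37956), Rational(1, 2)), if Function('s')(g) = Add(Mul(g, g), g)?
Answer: Mul(I, Pow(9226, Rational(1, 2))) ≈ Mul(96.052, I)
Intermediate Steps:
Function('s')(g) = Add(g, Pow(g, 2)) (Function('s')(g) = Add(Pow(g, 2), g) = Add(g, Pow(g, 2)))
Pow(Add(Function('s')(169), -37956), Rational(1, 2)) = Pow(Add(Mul(169, Add(1, 169)), -37956), Rational(1, 2)) = Pow(Add(Mul(169, 170), -37956), Rational(1, 2)) = Pow(Add(28730, -37956), Rational(1, 2)) = Pow(-9226, Rational(1, 2)) = Mul(I, Pow(9226, Rational(1, 2)))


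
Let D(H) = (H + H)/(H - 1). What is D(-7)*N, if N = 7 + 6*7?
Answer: 343/4 ≈ 85.750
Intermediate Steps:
D(H) = 2*H/(-1 + H) (D(H) = (2*H)/(-1 + H) = 2*H/(-1 + H))
N = 49 (N = 7 + 42 = 49)
D(-7)*N = (2*(-7)/(-1 - 7))*49 = (2*(-7)/(-8))*49 = (2*(-7)*(-⅛))*49 = (7/4)*49 = 343/4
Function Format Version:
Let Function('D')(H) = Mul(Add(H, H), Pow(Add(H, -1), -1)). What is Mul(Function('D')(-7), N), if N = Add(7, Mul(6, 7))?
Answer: Rational(343, 4) ≈ 85.750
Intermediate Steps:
Function('D')(H) = Mul(2, H, Pow(Add(-1, H), -1)) (Function('D')(H) = Mul(Mul(2, H), Pow(Add(-1, H), -1)) = Mul(2, H, Pow(Add(-1, H), -1)))
N = 49 (N = Add(7, 42) = 49)
Mul(Function('D')(-7), N) = Mul(Mul(2, -7, Pow(Add(-1, -7), -1)), 49) = Mul(Mul(2, -7, Pow(-8, -1)), 49) = Mul(Mul(2, -7, Rational(-1, 8)), 49) = Mul(Rational(7, 4), 49) = Rational(343, 4)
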